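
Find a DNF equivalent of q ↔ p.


Step 1: q ↔ p is true exactly when both agree: (q ∧ p) ∨ (¬q ∧ ¬p).

(q ∧ p) ∨ ((¬q) ∧ (¬p))


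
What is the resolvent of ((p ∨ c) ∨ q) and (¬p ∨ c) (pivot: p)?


The clauses contain complementary literals p and ¬p.
Resolution eliminates this pair and disjoins the remaining literals (merging duplicates).

(q ∨ c)


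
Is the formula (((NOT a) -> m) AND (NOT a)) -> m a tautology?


Build the truth table over {a, m}:
a | m | φ
---------
F | F | T
T | F | T
F | T | T
T | T | T
Every row evaluates to true.

Yes, it is a tautology.


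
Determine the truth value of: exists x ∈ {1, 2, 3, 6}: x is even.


Evaluate the predicate on each element: 1:False, 2:True, 3:False, 6:True.
Witness x = 2 satisfies the predicate.

True


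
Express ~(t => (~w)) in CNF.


Step 1: Rewrite t → (¬w) as ¬t ∨ (¬w).
Step 2: Negate: ¬(¬t ∨ (¬w)) = t ∧ ¬(¬w) (De Morgan + double negation).
Step 3: Eliminate any double negations (¬¬X = X).

t & w


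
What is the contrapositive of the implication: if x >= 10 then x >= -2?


The contrapositive of (P → Q) is (¬Q → ¬P); it is logically equivalent to the original.
Here P = 'x >= 10' and Q = 'x >= -2'.

If not (x >= -2), then not (x >= 10).


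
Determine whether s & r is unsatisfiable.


Truth table over {r, s}:
r | s | φ
---------
False | False | False
True | False | False
False | True | False
True | True | True
Satisfying assignment at row 4: r=True, s=True gives True.

No, it is not a contradiction.


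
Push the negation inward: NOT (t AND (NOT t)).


De Morgan: the negation of a conjunction is the disjunction of the negations.
Distribute NOT across AND, flipping it to OR, and negate each literal.

(NOT t) OR t


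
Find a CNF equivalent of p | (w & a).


Step 1: Distribute ∨ over ∧: p ∨ (w ∧ a) = (p ∨ w) ∧ (p ∨ a).

(p | w) & (p | a)


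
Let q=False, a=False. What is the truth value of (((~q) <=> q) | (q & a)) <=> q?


Substitute q=False, a=False:
~q = True
(~q) <=> q = True <=> False = False
q & a = False & False = False
((~q) <=> q) | (q & a) = False | False = False
(((~q) <=> q) | (q & a)) <=> q = False <=> False = True

True


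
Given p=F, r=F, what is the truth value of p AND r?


Conjunction is true only when both operands are true.
Substitute: p=F, r=F.
F AND F evaluates to F.

F


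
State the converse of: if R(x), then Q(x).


The converse of (P → Q) is (Q → P). It is not in general equivalent to the original.
Here P = 'R(x)' and Q = 'Q(x)'.

If Q(x), then R(x).


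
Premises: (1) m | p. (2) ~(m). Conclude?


Disjunctive syllogism: from (P ∨ Q) and ¬P, infer Q.
One disjunct, 'm', is ruled out; the other must hold.

p


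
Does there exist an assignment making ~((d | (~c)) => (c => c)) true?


Check all 4 assignments over {c, d}:
c | d | φ
---------
False | False | False
True | False | False
False | True | False
True | True | False
No assignment makes the formula true.

Unsatisfiable.


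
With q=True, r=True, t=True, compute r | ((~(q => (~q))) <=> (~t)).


Substitute q=True, r=True, t=True:
~q = False
q => (~q) = True => False = False
~(q => (~q)) = True
~t = False
(~(q => (~q))) <=> (~t) = True <=> False = False
r | ((~(q => (~q))) <=> (~t)) = True | False = True

True


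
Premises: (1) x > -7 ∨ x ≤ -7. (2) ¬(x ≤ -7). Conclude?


Disjunctive syllogism: from (P ∨ Q) and ¬P, infer Q.
One disjunct, 'x ≤ -7', is ruled out; the other must hold.

x > -7


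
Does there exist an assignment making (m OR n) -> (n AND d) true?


Search for a satisfying assignment over {d, m, n}.
Try d=F, m=F, n=F: the formula evaluates to T.
A satisfying assignment exists.

Satisfiable.


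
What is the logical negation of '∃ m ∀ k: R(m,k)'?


Negation flips each quantifier (∀↔∃) and negates the inner predicate.
¬(∃ m ∀ k: φ) = ∀ m ∃ k: ¬φ.

∀ m ∃ k: ¬(R(m,k))


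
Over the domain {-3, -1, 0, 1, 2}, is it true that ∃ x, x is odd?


Evaluate the predicate on each element: -3:T, -1:T, 0:F, 1:T, 2:F.
Witness x = -3 satisfies the predicate.

T


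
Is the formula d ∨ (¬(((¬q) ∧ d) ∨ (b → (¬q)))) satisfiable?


Search for a satisfying assignment over {b, d, q}.
Try b=F, d=T, q=F: the formula evaluates to T.
A satisfying assignment exists.

Satisfiable.


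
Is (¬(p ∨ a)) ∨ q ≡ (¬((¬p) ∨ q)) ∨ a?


Compare truth tables:
a | p | q | φ | ψ
-----------------
F | F | F | T | F
T | F | F | F | T
F | T | F | F | T
T | T | F | F | T
F | F | T | T | F
T | F | T | T | T
F | T | T | T | F
T | T | T | T | T
They differ at row 1 (a=F, p=F, q=F): φ=T but ψ=F.

No, they are not logically equivalent.


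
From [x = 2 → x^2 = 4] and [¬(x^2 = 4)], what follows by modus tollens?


Modus tollens: from (P → Q) and ¬Q, infer ¬P.
Q = 'x^2 = 4' is denied; since P → Q, P must also fail.

Not (x = 2).


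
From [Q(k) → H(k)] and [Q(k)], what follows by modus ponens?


Modus ponens: from (P → Q) and P, infer Q.
P = 'Q(k)' is asserted, and P → Q holds, so Q follows.

H(k).


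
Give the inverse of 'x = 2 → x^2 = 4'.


The inverse of (P → Q) is (¬P → ¬Q). It is equivalent to the converse, not to the original.
Here P = 'x = 2' and Q = 'x^2 = 4'.

If not (x = 2), then not (x^2 = 4).


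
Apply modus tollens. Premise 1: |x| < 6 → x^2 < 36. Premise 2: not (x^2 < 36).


Modus tollens: from (P → Q) and ¬Q, infer ¬P.
Q = 'x^2 < 36' is denied; since P → Q, P must also fail.

Not (|x| < 6).


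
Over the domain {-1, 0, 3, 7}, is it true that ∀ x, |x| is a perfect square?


Evaluate the predicate on each element: -1:T, 0:T, 3:F, 7:F.
Counterexample x = 3 fails the predicate.

F


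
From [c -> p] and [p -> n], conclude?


Hypothetical syllogism: from (P → Q) and (Q → R), infer (P → R).
Chain the two implications through the shared middle term 'p'.

c -> n


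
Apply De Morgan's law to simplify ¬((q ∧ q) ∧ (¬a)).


De Morgan: the negation of a conjunction is the disjunction of the negations.
Distribute ¬ across ∧, flipping it to ∨, and negate each literal.

((¬q) ∨ (¬q)) ∨ a


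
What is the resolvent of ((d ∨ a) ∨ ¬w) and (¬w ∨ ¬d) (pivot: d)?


The clauses contain complementary literals d and ¬d.
Resolution eliminates this pair and disjoins the remaining literals (merging duplicates).

(a ∨ ¬w)


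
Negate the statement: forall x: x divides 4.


¬(forall x: φ) = exists x: ¬φ, and ¬(exists x: φ) = forall x: ¬φ.
Apply to the universal statement.

exists x: ~(x divides 4)


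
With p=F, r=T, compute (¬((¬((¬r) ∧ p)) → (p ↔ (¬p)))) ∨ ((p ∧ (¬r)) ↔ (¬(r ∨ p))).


Substitute p=F, r=T:
… (earlier sub-steps elided)
¬p = T
p ↔ (¬p) = F ↔ T = F
(¬((¬r) ∧ p)) → (p ↔ (¬p)) = T → F = F
¬((¬((¬r) ∧ p)) → (p ↔ (¬p))) = T
¬r = F
p ∧ (¬r) = F ∧ F = F
r ∨ p = T ∨ F = T
¬(r ∨ p) = F
(p ∧ (¬r)) ↔ (¬(r ∨ p)) = F ↔ F = T
(¬((¬((¬r) ∧ p)) → (p ↔ (¬p)))) ∨ ((p ∧ (¬r)) ↔ (¬(r ∨ p))) = T ∨ T = T

T


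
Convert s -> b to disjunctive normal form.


Step 1: Rewrite s → b as ¬s ∨ b.

(NOT s) OR b


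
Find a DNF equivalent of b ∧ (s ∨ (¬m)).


Step 1: Distribute ∧ over ∨: b ∧ (s ∨ (¬m)) = (b ∧ s) ∨ (b ∧ (¬m)).

(b ∧ s) ∨ (b ∧ (¬m))


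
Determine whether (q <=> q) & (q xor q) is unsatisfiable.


Truth table over {q}:
q | φ
-----
False | False
True | False
Every row is false.

Yes, it is a contradiction.


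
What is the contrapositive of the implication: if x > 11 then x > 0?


The contrapositive of (P → Q) is (¬Q → ¬P); it is logically equivalent to the original.
Here P = 'x > 11' and Q = 'x > 0'.

If not (x > 0), then not (x > 11).


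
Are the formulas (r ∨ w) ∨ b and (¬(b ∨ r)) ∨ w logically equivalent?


Compare truth tables:
b | r | w | φ | ψ
-----------------
F | F | F | F | T
T | F | F | T | F
F | T | F | T | F
T | T | F | T | F
F | F | T | T | T
T | F | T | T | T
F | T | T | T | T
T | T | T | T | T
They differ at row 1 (b=F, r=F, w=F): φ=F but ψ=T.

No, they are not logically equivalent.


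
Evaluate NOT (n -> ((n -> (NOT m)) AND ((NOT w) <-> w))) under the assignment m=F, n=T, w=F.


Substitute m=F, n=T, w=F:
NOT m = T
n -> (NOT m) = T -> T = T
NOT w = T
(NOT w) <-> w = T <-> F = F
(n -> (NOT m)) AND ((NOT w) <-> w) = T AND F = F
n -> ((n -> (NOT m)) AND ((NOT w) <-> w)) = T -> F = F
NOT (n -> ((n -> (NOT m)) AND ((NOT w) <-> w))) = T

T


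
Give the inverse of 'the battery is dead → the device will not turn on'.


The inverse of (P → Q) is (¬P → ¬Q). It is equivalent to the converse, not to the original.
Here P = 'the battery is dead' and Q = 'the device will not turn on'.

If not (the battery is dead), then not (the device will not turn on).


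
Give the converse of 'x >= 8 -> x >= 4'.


The converse of (P → Q) is (Q → P). It is not in general equivalent to the original.
Here P = 'x >= 8' and Q = 'x >= 4'.

If x >= 4, then x >= 8.


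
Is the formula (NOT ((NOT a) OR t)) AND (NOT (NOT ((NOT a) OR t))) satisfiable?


Check all 4 assignments over {a, t}:
a | t | φ
---------
F | F | F
T | F | F
F | T | F
T | T | F
No assignment makes the formula true.

Unsatisfiable.


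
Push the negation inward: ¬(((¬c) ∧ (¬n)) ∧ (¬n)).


De Morgan: the negation of a conjunction is the disjunction of the negations.
Distribute ¬ across ∧, flipping it to ∨, and negate each literal.

(c ∨ n) ∨ n


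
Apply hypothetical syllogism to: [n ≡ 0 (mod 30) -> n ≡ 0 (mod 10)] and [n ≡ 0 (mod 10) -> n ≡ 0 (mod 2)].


Hypothetical syllogism: from (P → Q) and (Q → R), infer (P → R).
Chain the two implications through the shared middle term 'n ≡ 0 (mod 10)'.

n ≡ 0 (mod 30) -> n ≡ 0 (mod 2)


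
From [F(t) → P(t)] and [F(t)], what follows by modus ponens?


Modus ponens: from (P → Q) and P, infer Q.
P = 'F(t)' is asserted, and P → Q holds, so Q follows.

P(t).


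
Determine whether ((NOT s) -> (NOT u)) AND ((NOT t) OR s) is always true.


Build the truth table over {s, t, u}:
s | t | u | φ
-------------
F | F | F | T
T | F | F | T
F | T | F | F
T | T | F | T
F | F | T | F
T | F | T | T
F | T | T | F
T | T | T | T
Counterexample at row 3: with s=F, t=T, u=F, the formula is F.

No, it is not a tautology.


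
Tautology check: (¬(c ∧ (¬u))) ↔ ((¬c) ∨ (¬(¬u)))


Build the truth table over {c, u}:
c | u | φ
---------
F | F | T
T | F | T
F | T | T
T | T | T
Every row evaluates to true.

Yes, it is a tautology.


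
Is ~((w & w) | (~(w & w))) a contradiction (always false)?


Truth table over {w}:
w | φ
-----
False | False
True | False
Every row is false.

Yes, it is a contradiction.


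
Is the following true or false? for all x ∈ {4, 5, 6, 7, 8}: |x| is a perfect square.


Evaluate the predicate on each element: 4:T, 5:F, 6:F, 7:F, 8:F.
Counterexample x = 5 fails the predicate.

F


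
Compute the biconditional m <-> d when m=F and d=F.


Biconditional is true when both operands have the same truth value.
Substitute: m=F, d=F.
F <-> F evaluates to T.

T


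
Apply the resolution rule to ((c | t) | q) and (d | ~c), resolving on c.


The clauses contain complementary literals c and ~c.
Resolution eliminates this pair and disjoins the remaining literals (merging duplicates).

((t | q) | d)


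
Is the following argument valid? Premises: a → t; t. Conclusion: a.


This is affirming the consequent (fallacy). There exist truth assignments where the premises are all true but the conclusion is false.

Invalid.


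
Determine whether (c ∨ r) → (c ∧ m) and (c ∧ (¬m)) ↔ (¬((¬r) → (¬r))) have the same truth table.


Compare truth tables:
c | m | r | φ | ψ
-----------------
F | F | F | T | T
T | F | F | F | F
F | T | F | T | T
T | T | F | T | T
F | F | T | F | T
T | F | T | F | F
F | T | T | F | T
T | T | T | T | T
They differ at row 5 (c=F, m=F, r=T): φ=F but ψ=T.

No, they are not logically equivalent.


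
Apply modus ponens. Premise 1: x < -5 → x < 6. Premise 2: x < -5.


Modus ponens: from (P → Q) and P, infer Q.
P = 'x < -5' is asserted, and P → Q holds, so Q follows.

x < 6.


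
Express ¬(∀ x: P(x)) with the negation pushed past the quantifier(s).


¬(∀ x: φ) = ∃ x: ¬φ, and ¬(∃ x: φ) = ∀ x: ¬φ.
Apply to the universal statement.

∃ x: ¬(P(x))


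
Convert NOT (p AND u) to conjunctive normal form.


Step 1: Apply De Morgan: ¬(p ∧ u) = ¬p ∨ ¬u.

(NOT p) OR (NOT u)


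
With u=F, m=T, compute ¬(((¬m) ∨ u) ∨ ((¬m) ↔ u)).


Substitute u=F, m=T:
¬m = F
(¬m) ∨ u = F ∨ F = F
¬m = F
(¬m) ↔ u = F ↔ F = T
((¬m) ∨ u) ∨ ((¬m) ↔ u) = F ∨ T = T
¬(((¬m) ∨ u) ∨ ((¬m) ↔ u)) = F

F


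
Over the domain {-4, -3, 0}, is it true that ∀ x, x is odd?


Evaluate the predicate on each element: -4:F, -3:T, 0:F.
Counterexample x = -4 fails the predicate.

F


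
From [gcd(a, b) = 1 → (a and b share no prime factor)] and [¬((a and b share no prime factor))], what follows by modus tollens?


Modus tollens: from (P → Q) and ¬Q, infer ¬P.
Q = '(a and b share no prime factor)' is denied; since P → Q, P must also fail.

Not (gcd(a, b) = 1).


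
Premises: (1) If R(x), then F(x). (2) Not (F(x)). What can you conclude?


Modus tollens: from (P → Q) and ¬Q, infer ¬P.
Q = 'F(x)' is denied; since P → Q, P must also fail.

Not (R(x)).


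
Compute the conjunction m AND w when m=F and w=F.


Conjunction is true only when both operands are true.
Substitute: m=F, w=F.
F AND F evaluates to F.

F


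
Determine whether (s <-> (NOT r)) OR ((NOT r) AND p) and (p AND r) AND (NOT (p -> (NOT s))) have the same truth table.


Compare truth tables:
p | r | s | φ | ψ
-----------------
F | F | F | F | F
T | F | F | T | F
F | T | F | T | F
T | T | F | T | F
F | F | T | T | F
T | F | T | T | F
F | T | T | F | F
T | T | T | F | T
They differ at row 2 (p=T, r=F, s=F): φ=T but ψ=F.

No, they are not logically equivalent.


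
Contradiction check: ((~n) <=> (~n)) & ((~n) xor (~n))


Truth table over {n}:
n | φ
-----
False | False
True | False
Every row is false.

Yes, it is a contradiction.


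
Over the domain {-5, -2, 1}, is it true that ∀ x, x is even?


Evaluate the predicate on each element: -5:F, -2:T, 1:F.
Counterexample x = -5 fails the predicate.

F


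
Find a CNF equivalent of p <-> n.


Step 1: Rewrite p ↔ n as (p → n) ∧ (n → p).
Step 2: Rewrite each implication as a disjunction.

((NOT p) OR n) AND ((NOT n) OR p)


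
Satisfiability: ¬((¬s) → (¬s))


Check all 2 assignments over {s}:
s | φ
-----
F | F
T | F
No assignment makes the formula true.

Unsatisfiable.


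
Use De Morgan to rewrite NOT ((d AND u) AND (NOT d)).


De Morgan: the negation of a conjunction is the disjunction of the negations.
Distribute NOT across AND, flipping it to OR, and negate each literal.

((NOT d) OR (NOT u)) OR d


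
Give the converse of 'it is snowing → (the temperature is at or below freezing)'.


The converse of (P → Q) is (Q → P). It is not in general equivalent to the original.
Here P = 'it is snowing' and Q = '(the temperature is at or below freezing)'.

If (the temperature is at or below freezing), then it is snowing.


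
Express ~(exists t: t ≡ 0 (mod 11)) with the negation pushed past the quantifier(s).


¬(forall x: φ) = exists x: ¬φ, and ¬(exists x: φ) = forall x: ¬φ.
Apply to the existential statement.

forall t: ~(t ≡ 0 (mod 11))


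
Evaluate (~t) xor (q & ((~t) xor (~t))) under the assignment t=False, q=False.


Substitute t=False, q=False:
~t = True
~t = True
~t = True
(~t) xor (~t) = True xor True = False
q & ((~t) xor (~t)) = False & False = False
(~t) xor (q & ((~t) xor (~t))) = True xor False = True

True


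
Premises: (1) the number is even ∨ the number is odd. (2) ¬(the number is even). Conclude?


Disjunctive syllogism: from (P ∨ Q) and ¬P, infer Q.
One disjunct, 'the number is even', is ruled out; the other must hold.

the number is odd


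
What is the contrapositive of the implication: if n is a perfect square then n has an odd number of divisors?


The contrapositive of (P → Q) is (¬Q → ¬P); it is logically equivalent to the original.
Here P = 'n is a perfect square' and Q = 'n has an odd number of divisors'.

If not (n has an odd number of divisors), then not (n is a perfect square).


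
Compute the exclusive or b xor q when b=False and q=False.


Exclusive or is true when exactly one operand is true.
Substitute: b=False, q=False.
False xor False evaluates to False.

False


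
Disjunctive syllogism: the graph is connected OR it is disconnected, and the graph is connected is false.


Disjunctive syllogism: from (P ∨ Q) and ¬P, infer Q.
One disjunct, 'the graph is connected', is ruled out; the other must hold.

it is disconnected


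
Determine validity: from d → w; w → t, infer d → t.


This matches the form of hypothetical syllogism: the conclusion follows in every model of the premises.

Valid.


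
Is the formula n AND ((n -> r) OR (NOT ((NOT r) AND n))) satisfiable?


Search for a satisfying assignment over {n, r}.
Try n=T, r=T: the formula evaluates to T.
A satisfying assignment exists.

Satisfiable.


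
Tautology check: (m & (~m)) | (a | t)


Build the truth table over {a, m, t}:
a | m | t | φ
-------------
False | False | False | False
True | False | False | True
False | True | False | False
True | True | False | True
False | False | True | True
True | False | True | True
False | True | True | True
True | True | True | True
Counterexample at row 1: with a=False, m=False, t=False, the formula is False.

No, it is not a tautology.


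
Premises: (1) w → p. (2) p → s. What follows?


Hypothetical syllogism: from (P → Q) and (Q → R), infer (P → R).
Chain the two implications through the shared middle term 'p'.

w → s


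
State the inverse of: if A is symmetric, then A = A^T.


The inverse of (P → Q) is (¬P → ¬Q). It is equivalent to the converse, not to the original.
Here P = 'A is symmetric' and Q = 'A = A^T'.

If not (A is symmetric), then not (A = A^T).


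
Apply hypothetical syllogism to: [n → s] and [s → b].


Hypothetical syllogism: from (P → Q) and (Q → R), infer (P → R).
Chain the two implications through the shared middle term 's'.

n → b


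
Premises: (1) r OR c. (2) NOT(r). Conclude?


Disjunctive syllogism: from (P ∨ Q) and ¬P, infer Q.
One disjunct, 'r', is ruled out; the other must hold.

c


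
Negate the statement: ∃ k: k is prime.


¬(∀ x: φ) = ∃ x: ¬φ, and ¬(∃ x: φ) = ∀ x: ¬φ.
Apply to the existential statement.

∀ k: ¬(k is prime)


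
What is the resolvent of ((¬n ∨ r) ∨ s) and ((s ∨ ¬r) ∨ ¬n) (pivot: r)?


The clauses contain complementary literals r and ¬r.
Resolution eliminates this pair and disjoins the remaining literals (merging duplicates).

(s ∨ ¬n)


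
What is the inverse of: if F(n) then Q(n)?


The inverse of (P → Q) is (¬P → ¬Q). It is equivalent to the converse, not to the original.
Here P = 'F(n)' and Q = 'Q(n)'.

If not (F(n)), then not (Q(n)).


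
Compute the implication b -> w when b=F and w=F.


Implication is false only when antecedent is true and consequent is false.
Substitute: b=F, w=F.
F -> F evaluates to T.

T


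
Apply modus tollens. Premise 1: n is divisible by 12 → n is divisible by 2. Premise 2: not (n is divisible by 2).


Modus tollens: from (P → Q) and ¬Q, infer ¬P.
Q = 'n is divisible by 2' is denied; since P → Q, P must also fail.

Not (n is divisible by 12).


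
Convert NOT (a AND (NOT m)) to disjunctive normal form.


Step 1: Apply De Morgan: ¬(a ∧ (¬m)) = ¬a ∨ ¬(¬m).
Step 2: Eliminate any double negations (¬¬X = X).

(NOT a) OR m


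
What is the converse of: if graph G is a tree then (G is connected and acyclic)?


The converse of (P → Q) is (Q → P). It is not in general equivalent to the original.
Here P = 'graph G is a tree' and Q = '(G is connected and acyclic)'.

If (G is connected and acyclic), then graph G is a tree.


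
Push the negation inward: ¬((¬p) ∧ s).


De Morgan: the negation of a conjunction is the disjunction of the negations.
Distribute ¬ across ∧, flipping it to ∨, and negate each literal.

p ∨ (¬s)


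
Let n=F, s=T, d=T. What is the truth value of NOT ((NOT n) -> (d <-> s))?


Substitute n=F, s=T, d=T:
NOT n = T
d <-> s = T <-> T = T
(NOT n) -> (d <-> s) = T -> T = T
NOT ((NOT n) -> (d <-> s)) = F

F


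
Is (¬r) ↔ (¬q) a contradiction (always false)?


Truth table over {q, r}:
q | r | φ
---------
F | F | T
T | F | F
F | T | F
T | T | T
Satisfying assignment at row 1: q=F, r=F gives T.

No, it is not a contradiction.


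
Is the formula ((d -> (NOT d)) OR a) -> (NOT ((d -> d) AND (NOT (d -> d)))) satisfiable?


Search for a satisfying assignment over {a, d}.
Try a=F, d=F: the formula evaluates to T.
A satisfying assignment exists.

Satisfiable.


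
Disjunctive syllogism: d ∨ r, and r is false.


Disjunctive syllogism: from (P ∨ Q) and ¬P, infer Q.
One disjunct, 'r', is ruled out; the other must hold.

d


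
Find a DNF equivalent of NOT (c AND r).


Step 1: Apply De Morgan: ¬(c ∧ r) = ¬c ∨ ¬r.

(NOT c) OR (NOT r)


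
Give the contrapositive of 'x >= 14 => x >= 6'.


The contrapositive of (P → Q) is (¬Q → ¬P); it is logically equivalent to the original.
Here P = 'x >= 14' and Q = 'x >= 6'.

If not (x >= 6), then not (x >= 14).


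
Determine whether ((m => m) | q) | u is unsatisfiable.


Truth table over {m, q, u}:
m | q | u | φ
-------------
False | False | False | True
True | False | False | True
False | True | False | True
True | True | False | True
False | False | True | True
True | False | True | True
False | True | True | True
True | True | True | True
Satisfying assignment at row 1: m=False, q=False, u=False gives True.

No, it is not a contradiction.


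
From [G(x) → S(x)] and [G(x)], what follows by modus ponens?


Modus ponens: from (P → Q) and P, infer Q.
P = 'G(x)' is asserted, and P → Q holds, so Q follows.

S(x).


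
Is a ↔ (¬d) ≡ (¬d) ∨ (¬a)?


Compare truth tables:
a | d | φ | ψ
-------------
F | F | F | T
T | F | T | T
F | T | T | T
T | T | F | F
They differ at row 1 (a=F, d=F): φ=F but ψ=T.

No, they are not logically equivalent.


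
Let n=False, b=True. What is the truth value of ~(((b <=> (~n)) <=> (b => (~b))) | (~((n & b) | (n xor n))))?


Substitute n=False, b=True:
… (earlier sub-steps elided)
b <=> (~n) = True <=> True = True
~b = False
b => (~b) = True => False = False
(b <=> (~n)) <=> (b => (~b)) = True <=> False = False
n & b = False & True = False
n xor n = False xor False = False
(n & b) | (n xor n) = False | False = False
~((n & b) | (n xor n)) = True
((b <=> (~n)) <=> (b => (~b))) | (~((n & b) | (n xor n))) = False | True = True
~(((b <=> (~n)) <=> (b => (~b))) | (~((n & b) | (n xor n)))) = False

False


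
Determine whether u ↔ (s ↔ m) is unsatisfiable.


Truth table over {m, s, u}:
m | s | u | φ
-------------
F | F | F | F
T | F | F | T
F | T | F | T
T | T | F | F
F | F | T | T
T | F | T | F
F | T | T | F
T | T | T | T
Satisfying assignment at row 2: m=T, s=F, u=F gives T.

No, it is not a contradiction.


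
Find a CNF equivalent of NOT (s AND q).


Step 1: Apply De Morgan: ¬(s ∧ q) = ¬s ∨ ¬q.

(NOT s) OR (NOT q)


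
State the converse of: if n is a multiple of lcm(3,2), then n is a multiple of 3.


The converse of (P → Q) is (Q → P). It is not in general equivalent to the original.
Here P = 'n is a multiple of lcm(3,2)' and Q = 'n is a multiple of 3'.

If n is a multiple of 3, then n is a multiple of lcm(3,2).


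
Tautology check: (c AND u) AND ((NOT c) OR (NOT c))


Build the truth table over {c, u}:
c | u | φ
---------
F | F | F
T | F | F
F | T | F
T | T | F
Counterexample at row 1: with c=F, u=F, the formula is F.

No, it is not a tautology.


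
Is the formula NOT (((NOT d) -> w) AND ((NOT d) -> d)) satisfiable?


Search for a satisfying assignment over {d, w}.
Try d=F, w=F: the formula evaluates to T.
A satisfying assignment exists.

Satisfiable.


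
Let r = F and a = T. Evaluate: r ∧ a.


Conjunction is true only when both operands are true.
Substitute: r=F, a=T.
F ∧ T evaluates to F.

F


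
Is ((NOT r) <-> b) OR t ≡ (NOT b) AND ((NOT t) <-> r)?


Compare truth tables:
b | r | t | φ | ψ
-----------------
F | F | F | F | F
T | F | F | T | F
F | T | F | T | T
T | T | F | F | F
F | F | T | T | T
T | F | T | T | F
F | T | T | T | F
T | T | T | T | F
They differ at row 2 (b=T, r=F, t=F): φ=T but ψ=F.

No, they are not logically equivalent.


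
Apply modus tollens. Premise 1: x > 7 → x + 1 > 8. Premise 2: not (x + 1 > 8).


Modus tollens: from (P → Q) and ¬Q, infer ¬P.
Q = 'x + 1 > 8' is denied; since P → Q, P must also fail.

Not (x > 7).


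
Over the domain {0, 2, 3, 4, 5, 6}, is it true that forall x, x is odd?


Evaluate the predicate on each element: 0:False, 2:False, 3:True, 4:False, 5:True, 6:False.
Counterexample x = 0 fails the predicate.

False


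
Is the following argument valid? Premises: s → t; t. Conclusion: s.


This is affirming the consequent (fallacy). There exist truth assignments where the premises are all true but the conclusion is false.

Invalid.


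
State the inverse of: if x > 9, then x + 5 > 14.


The inverse of (P → Q) is (¬P → ¬Q). It is equivalent to the converse, not to the original.
Here P = 'x > 9' and Q = 'x + 5 > 14'.

If not (x > 9), then not (x + 5 > 14).


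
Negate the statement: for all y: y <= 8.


¬(for all x: φ) = there exists x: ¬φ, and ¬(there exists x: φ) = for all x: ¬φ.
Apply to the universal statement.

there exists y: NOT(y <= 8)


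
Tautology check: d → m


Build the truth table over {d, m}:
d | m | φ
---------
F | F | T
T | F | F
F | T | T
T | T | T
Counterexample at row 2: with d=T, m=F, the formula is F.

No, it is not a tautology.


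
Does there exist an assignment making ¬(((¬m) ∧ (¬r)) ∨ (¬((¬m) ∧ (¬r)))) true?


Check all 4 assignments over {m, r}:
m | r | φ
---------
F | F | F
T | F | F
F | T | F
T | T | F
No assignment makes the formula true.

Unsatisfiable.


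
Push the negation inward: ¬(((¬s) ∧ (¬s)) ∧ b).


De Morgan: the negation of a conjunction is the disjunction of the negations.
Distribute ¬ across ∧, flipping it to ∨, and negate each literal.

(s ∨ s) ∨ (¬b)


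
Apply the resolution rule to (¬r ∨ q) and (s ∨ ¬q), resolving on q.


The clauses contain complementary literals q and ¬q.
Resolution eliminates this pair and disjoins the remaining literals (merging duplicates).

(¬r ∨ s)


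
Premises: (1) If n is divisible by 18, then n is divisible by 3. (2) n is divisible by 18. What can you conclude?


Modus ponens: from (P → Q) and P, infer Q.
P = 'n is divisible by 18' is asserted, and P → Q holds, so Q follows.

n is divisible by 3.


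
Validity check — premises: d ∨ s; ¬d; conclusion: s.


This matches the form of disjunctive syllogism: the conclusion follows in every model of the premises.

Valid.


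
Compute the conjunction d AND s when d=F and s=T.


Conjunction is true only when both operands are true.
Substitute: d=F, s=T.
F AND T evaluates to F.

F


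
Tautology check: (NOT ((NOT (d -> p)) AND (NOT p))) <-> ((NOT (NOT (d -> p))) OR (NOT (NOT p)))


Build the truth table over {d, p}:
d | p | φ
---------
F | F | T
T | F | T
F | T | T
T | T | T
Every row evaluates to true.

Yes, it is a tautology.


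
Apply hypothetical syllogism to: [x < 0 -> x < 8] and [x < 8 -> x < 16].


Hypothetical syllogism: from (P → Q) and (Q → R), infer (P → R).
Chain the two implications through the shared middle term 'x < 8'.

x < 0 -> x < 16


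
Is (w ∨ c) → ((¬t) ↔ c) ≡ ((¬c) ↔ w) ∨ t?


Compare truth tables:
c | t | w | φ | ψ
-----------------
F | F | F | T | F
T | F | F | T | T
F | T | F | T | T
T | T | F | F | T
F | F | T | F | T
T | F | T | T | F
F | T | T | T | T
T | T | T | F | T
They differ at row 1 (c=F, t=F, w=F): φ=T but ψ=F.

No, they are not logically equivalent.


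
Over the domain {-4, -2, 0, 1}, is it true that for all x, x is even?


Evaluate the predicate on each element: -4:T, -2:T, 0:T, 1:F.
Counterexample x = 1 fails the predicate.

F


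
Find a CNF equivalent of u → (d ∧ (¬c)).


Step 1: Rewrite u → (d ∧ (¬c)) as ¬u ∨ (d ∧ (¬c)).
Step 2: Distribute ∨ over ∧.

((¬u) ∨ d) ∧ ((¬u) ∨ (¬c))


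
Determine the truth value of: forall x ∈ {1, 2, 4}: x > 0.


Evaluate the predicate on each element: 1:True, 2:True, 4:True.
Every element satisfies the predicate.

True


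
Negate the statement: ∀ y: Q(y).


¬(∀ x: φ) = ∃ x: ¬φ, and ¬(∃ x: φ) = ∀ x: ¬φ.
Apply to the universal statement.

∃ y: ¬(Q(y))


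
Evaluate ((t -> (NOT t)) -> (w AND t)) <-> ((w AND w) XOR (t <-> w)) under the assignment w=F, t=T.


Substitute w=F, t=T:
NOT t = F
t -> (NOT t) = T -> F = F
w AND t = F AND T = F
(t -> (NOT t)) -> (w AND t) = F -> F = T
w AND w = F AND F = F
t <-> w = T <-> F = F
(w AND w) XOR (t <-> w) = F XOR F = F
((t -> (NOT t)) -> (w AND t)) <-> ((w AND w) XOR (t <-> w)) = T <-> F = F

F


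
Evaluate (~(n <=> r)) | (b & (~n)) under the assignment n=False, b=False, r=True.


Substitute n=False, b=False, r=True:
n <=> r = False <=> True = False
~(n <=> r) = True
~n = True
b & (~n) = False & True = False
(~(n <=> r)) | (b & (~n)) = True | False = True

True


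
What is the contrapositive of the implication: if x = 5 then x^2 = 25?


The contrapositive of (P → Q) is (¬Q → ¬P); it is logically equivalent to the original.
Here P = 'x = 5' and Q = 'x^2 = 25'.

If not (x^2 = 25), then not (x = 5).


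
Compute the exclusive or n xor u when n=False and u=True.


Exclusive or is true when exactly one operand is true.
Substitute: n=False, u=True.
False xor True evaluates to True.

True


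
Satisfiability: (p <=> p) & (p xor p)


Check all 2 assignments over {p}:
p | φ
-----
False | False
True | False
No assignment makes the formula true.

Unsatisfiable.


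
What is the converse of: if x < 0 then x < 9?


The converse of (P → Q) is (Q → P). It is not in general equivalent to the original.
Here P = 'x < 0' and Q = 'x < 9'.

If x < 9, then x < 0.


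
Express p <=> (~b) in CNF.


Step 1: Rewrite p ↔ (¬b) as (p → (¬b)) ∧ ((¬b) → p).
Step 2: Rewrite each implication as a disjunction.
Step 3: Eliminate any double negations (¬¬X = X).

((~p) | (~b)) & (b | p)


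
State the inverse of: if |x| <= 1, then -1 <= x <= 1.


The inverse of (P → Q) is (¬P → ¬Q). It is equivalent to the converse, not to the original.
Here P = '|x| <= 1' and Q = '-1 <= x <= 1'.

If not (|x| <= 1), then not (-1 <= x <= 1).


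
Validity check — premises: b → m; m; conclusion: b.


This is affirming the consequent (fallacy). There exist truth assignments where the premises are all true but the conclusion is false.

Invalid.


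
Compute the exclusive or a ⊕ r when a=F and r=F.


Exclusive or is true when exactly one operand is true.
Substitute: a=F, r=F.
F ⊕ F evaluates to F.

F


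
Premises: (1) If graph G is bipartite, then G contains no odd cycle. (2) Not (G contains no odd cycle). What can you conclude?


Modus tollens: from (P → Q) and ¬Q, infer ¬P.
Q = 'G contains no odd cycle' is denied; since P → Q, P must also fail.

Not (graph G is bipartite).


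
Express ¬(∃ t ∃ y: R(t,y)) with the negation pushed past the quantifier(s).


Negation flips each quantifier (∀↔∃) and negates the inner predicate.
¬(∃ t ∃ y: φ) = ∀ t ∀ y: ¬φ.

∀ t ∀ y: ¬(R(t,y))


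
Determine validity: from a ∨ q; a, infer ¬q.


This is affirming a disjunct (fallacy). There exist truth assignments where the premises are all true but the conclusion is false.

Invalid.


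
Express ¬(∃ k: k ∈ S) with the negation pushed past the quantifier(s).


¬(∀ x: φ) = ∃ x: ¬φ, and ¬(∃ x: φ) = ∀ x: ¬φ.
Apply to the existential statement.

∀ k: ¬(k ∈ S)


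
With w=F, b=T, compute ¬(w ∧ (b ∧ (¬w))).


Substitute w=F, b=T:
¬w = T
b ∧ (¬w) = T ∧ T = T
w ∧ (b ∧ (¬w)) = F ∧ T = F
¬(w ∧ (b ∧ (¬w))) = T

T


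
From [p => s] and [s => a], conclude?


Hypothetical syllogism: from (P → Q) and (Q → R), infer (P → R).
Chain the two implications through the shared middle term 's'.

p => a


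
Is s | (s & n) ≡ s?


Compare truth tables:
n | s | φ | ψ
-------------
False | False | False | False
True | False | False | False
False | True | True | True
True | True | True | True
The columns φ and ψ agree on every row.

Yes, they are logically equivalent.


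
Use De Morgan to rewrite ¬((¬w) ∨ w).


De Morgan: the negation of a disjunction is the conjunction of the negations.
Distribute ¬ across ∨, flipping it to ∧, and negate each literal.

w ∧ (¬w)


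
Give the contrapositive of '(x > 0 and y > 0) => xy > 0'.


The contrapositive of (P → Q) is (¬Q → ¬P); it is logically equivalent to the original.
Here P = '(x > 0 and y > 0)' and Q = 'xy > 0'.

If not (xy > 0), then not ((x > 0 and y > 0)).


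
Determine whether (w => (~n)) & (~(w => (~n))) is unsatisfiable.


Truth table over {n, w}:
n | w | φ
---------
False | False | False
True | False | False
False | True | False
True | True | False
Every row is false.

Yes, it is a contradiction.


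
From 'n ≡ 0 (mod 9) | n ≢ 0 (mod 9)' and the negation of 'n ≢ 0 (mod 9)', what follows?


Disjunctive syllogism: from (P ∨ Q) and ¬P, infer Q.
One disjunct, 'n ≢ 0 (mod 9)', is ruled out; the other must hold.

n ≡ 0 (mod 9)


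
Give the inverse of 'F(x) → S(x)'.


The inverse of (P → Q) is (¬P → ¬Q). It is equivalent to the converse, not to the original.
Here P = 'F(x)' and Q = 'S(x)'.

If not (F(x)), then not (S(x)).


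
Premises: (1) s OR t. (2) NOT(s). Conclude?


Disjunctive syllogism: from (P ∨ Q) and ¬P, infer Q.
One disjunct, 's', is ruled out; the other must hold.

t


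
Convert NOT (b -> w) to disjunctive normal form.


Step 1: Rewrite implication then negate: ¬(¬b ∨ w) = b ∧ ¬w.

b AND (NOT w)


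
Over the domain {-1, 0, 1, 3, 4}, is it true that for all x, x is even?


Evaluate the predicate on each element: -1:F, 0:T, 1:F, 3:F, 4:T.
Counterexample x = -1 fails the predicate.

F


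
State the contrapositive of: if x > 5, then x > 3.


The contrapositive of (P → Q) is (¬Q → ¬P); it is logically equivalent to the original.
Here P = 'x > 5' and Q = 'x > 3'.

If not (x > 3), then not (x > 5).


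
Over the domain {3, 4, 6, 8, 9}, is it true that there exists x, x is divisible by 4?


Evaluate the predicate on each element: 3:F, 4:T, 6:F, 8:T, 9:F.
Witness x = 4 satisfies the predicate.

T


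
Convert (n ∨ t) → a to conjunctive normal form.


Step 1: Rewrite as ¬(n ∨ t) ∨ a = (¬n ∧ ¬t) ∨ a.
Step 2: Distribute ∨ over ∧.

((¬n) ∨ a) ∧ ((¬t) ∨ a)


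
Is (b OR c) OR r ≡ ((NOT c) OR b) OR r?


Compare truth tables:
b | c | r | φ | ψ
-----------------
F | F | F | F | T
T | F | F | T | T
F | T | F | T | F
T | T | F | T | T
F | F | T | T | T
T | F | T | T | T
F | T | T | T | T
T | T | T | T | T
They differ at row 1 (b=F, c=F, r=F): φ=F but ψ=T.

No, they are not logically equivalent.


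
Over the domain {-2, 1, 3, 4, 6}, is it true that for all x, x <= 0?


Evaluate the predicate on each element: -2:T, 1:F, 3:F, 4:F, 6:F.
Counterexample x = 1 fails the predicate.

F


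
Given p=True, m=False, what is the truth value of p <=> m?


Biconditional is true when both operands have the same truth value.
Substitute: p=True, m=False.
True <=> False evaluates to False.

False


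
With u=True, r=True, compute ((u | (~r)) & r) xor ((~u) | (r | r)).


Substitute u=True, r=True:
~r = False
u | (~r) = True | False = True
(u | (~r)) & r = True & True = True
~u = False
r | r = True | True = True
(~u) | (r | r) = False | True = True
((u | (~r)) & r) xor ((~u) | (r | r)) = True xor True = False

False


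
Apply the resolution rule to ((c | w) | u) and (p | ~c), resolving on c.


The clauses contain complementary literals c and ~c.
Resolution eliminates this pair and disjoins the remaining literals (merging duplicates).

((u | w) | p)


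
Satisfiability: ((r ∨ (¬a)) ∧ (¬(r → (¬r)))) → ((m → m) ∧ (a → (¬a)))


Search for a satisfying assignment over {a, m, r}.
Try a=F, m=F, r=F: the formula evaluates to T.
A satisfying assignment exists.

Satisfiable.


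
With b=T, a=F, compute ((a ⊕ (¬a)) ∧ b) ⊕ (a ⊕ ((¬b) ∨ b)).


Substitute b=T, a=F:
¬a = T
a ⊕ (¬a) = F ⊕ T = T
(a ⊕ (¬a)) ∧ b = T ∧ T = T
¬b = F
(¬b) ∨ b = F ∨ T = T
a ⊕ ((¬b) ∨ b) = F ⊕ T = T
((a ⊕ (¬a)) ∧ b) ⊕ (a ⊕ ((¬b) ∨ b)) = T ⊕ T = F

F


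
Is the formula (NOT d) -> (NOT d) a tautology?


Build the truth table over {d}:
d | φ
-----
F | T
T | T
Every row evaluates to true.

Yes, it is a tautology.


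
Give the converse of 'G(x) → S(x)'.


The converse of (P → Q) is (Q → P). It is not in general equivalent to the original.
Here P = 'G(x)' and Q = 'S(x)'.

If S(x), then G(x).


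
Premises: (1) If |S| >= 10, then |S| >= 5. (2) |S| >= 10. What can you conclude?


Modus ponens: from (P → Q) and P, infer Q.
P = '|S| >= 10' is asserted, and P → Q holds, so Q follows.

|S| >= 5.


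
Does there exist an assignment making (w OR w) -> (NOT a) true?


Search for a satisfying assignment over {a, w}.
Try a=F, w=F: the formula evaluates to T.
A satisfying assignment exists.

Satisfiable.


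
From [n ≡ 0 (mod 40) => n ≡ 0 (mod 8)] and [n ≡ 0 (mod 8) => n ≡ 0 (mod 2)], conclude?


Hypothetical syllogism: from (P → Q) and (Q → R), infer (P → R).
Chain the two implications through the shared middle term 'n ≡ 0 (mod 8)'.

n ≡ 0 (mod 40) => n ≡ 0 (mod 2)


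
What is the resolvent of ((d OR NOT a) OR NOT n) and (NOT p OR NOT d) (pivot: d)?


The clauses contain complementary literals d and NOTd.
Resolution eliminates this pair and disjoins the remaining literals (merging duplicates).

((NOT n OR NOT a) OR NOT p)


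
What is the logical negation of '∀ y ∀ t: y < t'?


Negation flips each quantifier (∀↔∃) and negates the inner predicate.
¬(∀ y ∀ t: φ) = ∃ y ∃ t: ¬φ.

∃ y ∃ t: ¬(y < t)


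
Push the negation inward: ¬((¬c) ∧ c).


De Morgan: the negation of a conjunction is the disjunction of the negations.
Distribute ¬ across ∧, flipping it to ∨, and negate each literal.

c ∨ (¬c)


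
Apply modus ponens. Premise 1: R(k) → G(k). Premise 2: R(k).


Modus ponens: from (P → Q) and P, infer Q.
P = 'R(k)' is asserted, and P → Q holds, so Q follows.

G(k).


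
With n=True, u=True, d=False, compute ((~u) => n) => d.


Substitute n=True, u=True, d=False:
~u = False
(~u) => n = False => True = True
((~u) => n) => d = True => False = False

False
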